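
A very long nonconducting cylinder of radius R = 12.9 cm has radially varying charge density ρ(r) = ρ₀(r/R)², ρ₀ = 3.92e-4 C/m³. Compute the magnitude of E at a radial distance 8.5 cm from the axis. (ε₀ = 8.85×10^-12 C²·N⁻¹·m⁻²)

E = 4.09e5 N/C

Coaxial Gaussian cylinder, radius r = 8.5 cm, length L (r < R).
Integrating ρ over the cross-section to radius r: λ_enc = (2πρ₀/R²) ∫₀^r r'^3 dr' = 2πρ₀ r^4/(4·R²) = 1.932e-6 C/m.
Since E is radial and uniform over the curved surface, Φ = E·2πrL = Q_enc/ε₀ = λ_enc L/ε₀.
E = |λ_enc|/(2πε₀r) = (1.932×10^-6)/(2π·8.85×10^-12·0.085) = 4.09e5 N/C.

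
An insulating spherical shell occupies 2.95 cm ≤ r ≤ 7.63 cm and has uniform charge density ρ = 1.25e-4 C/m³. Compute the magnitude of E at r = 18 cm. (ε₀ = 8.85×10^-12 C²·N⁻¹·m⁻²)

E ≈ 6.08×10^4 N/C

Use a concentric Gaussian sphere at r = 18 cm (r > 7.63 cm, enclosing the whole shell).
Q_enc = ρ·(4π/3)(b³ − a³) = (1.25×10^-4)·(4π/3)·((0.0763)³ − (0.0295)³) = 2.191e-7 C.
Applying ∮E·dA = Q_enc/ε₀ with Φ = E(4πr²):
E = |Q_enc|/(4πε₀r²) = (2.191×10^-7)/(4π·8.85×10^-12·(0.18)²) = 6.08×10^4 N/C.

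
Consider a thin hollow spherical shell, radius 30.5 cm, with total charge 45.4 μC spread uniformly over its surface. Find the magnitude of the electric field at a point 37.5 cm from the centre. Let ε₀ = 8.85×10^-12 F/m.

Use a concentric Gaussian sphere at r = 37.5 cm (r > 30.5 cm).
The entire shell is enclosed: Q_enc = 4.54e-5 C.
Since E is radial and uniform over the Gaussian sphere, Φ = E·4πr² = Q_enc/ε₀.
E = |Q_enc|/(4πε₀r²) = (4.54e-5)/(4π·8.85×10^-12·(0.375)²) = 2.90e6 N/C.

|E| = 2.90×10^6 V/m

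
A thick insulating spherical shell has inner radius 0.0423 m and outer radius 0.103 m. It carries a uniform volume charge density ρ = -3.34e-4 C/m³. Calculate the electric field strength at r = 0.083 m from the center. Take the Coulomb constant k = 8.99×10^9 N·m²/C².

|E| ≈ 9.06e5 V/m

Symmetry ⇒ E = E(r) r̂. Gaussian sphere of radius r = 0.083 m (within the shell material, 0.0423 m < r < 0.103 m).
Only the shell between 0.0423 m and r is enclosed: Q_enc = ρ·(4π/3)(r³ − a³) = (-3.34×10^-4)·(4π/3)·((0.083)³ − (0.0423)³) = -6.941e-7 C.
Gauss's law: E·4πr² = Q_enc/ε₀.
E = k|Q_enc|/r² = (8.99×10^9)(6.941e-7)/(0.083)² = 9.06×10^5 N/C.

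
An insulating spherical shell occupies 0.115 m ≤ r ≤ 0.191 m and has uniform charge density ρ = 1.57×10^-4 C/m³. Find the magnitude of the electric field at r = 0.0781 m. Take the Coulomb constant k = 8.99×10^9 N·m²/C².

E = 0

By spherical symmetry E is radial; choose a Gaussian sphere of radius r = 0.0781 m (r < 0.115 m, inside the empty cavity).
No charge is enclosed, so by Gauss's law E·4πr² = 0 ⇒ E = 0.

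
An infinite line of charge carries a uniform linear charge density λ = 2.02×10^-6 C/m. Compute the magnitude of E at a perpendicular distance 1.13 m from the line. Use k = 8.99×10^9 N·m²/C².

Coaxial Gaussian cylinder, radius r = 1.13 m, length L.
Q_enc = λL, so λ_enc = 2.02×10^-6 C/m.
Since E is radial and uniform over the curved surface, Φ = E·2πrL = Q_enc/ε₀ = λ_enc L/ε₀.
E = 2k|λ_enc|/r = 2(8.99×10^9)(2.02×10^-6)/(1.13) = 3.21×10^4 N/C.

E = 3.21×10^4 N/C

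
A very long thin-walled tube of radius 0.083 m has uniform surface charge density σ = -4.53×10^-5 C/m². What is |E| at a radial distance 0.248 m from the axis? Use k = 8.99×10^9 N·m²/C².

Coaxial Gaussian cylinder, radius r = 0.248 m, length L (r > 0.083 m).
The whole shell is enclosed: λ_enc = σ·2πR = (-4.53×10^-5)·2π·(0.083) = -2.362×10^-5 C/m.
Gauss's law: E·2πrL = λ_enc L/ε₀.
E = 2k|λ_enc|/r = 2(8.99×10^9)(2.362×10^-5)/(0.248) = 1.71×10^6 N/C.

E ≈ 1.71×10^6 V/m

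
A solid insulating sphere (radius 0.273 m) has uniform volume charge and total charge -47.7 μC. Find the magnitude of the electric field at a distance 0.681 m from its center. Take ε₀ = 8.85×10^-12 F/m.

By spherical symmetry E is radial; choose a Gaussian sphere of radius r = 0.681 m (r > R, so the entire charge is enclosed).
Q_enc = -47.7 μC = -4.77×10^-5 C.
Gauss's law: E·4πr² = Q_enc/ε₀.
E = |Q_enc|/(4πε₀r²) = (4.77×10^-5)/(4π·8.85×10^-12·(0.681)²) = 9.25e5 N/C.

9.25e5 N/C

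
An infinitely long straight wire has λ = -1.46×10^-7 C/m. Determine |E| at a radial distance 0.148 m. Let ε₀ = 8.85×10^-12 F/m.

By cylindrical symmetry E is radial; use a coaxial Gaussian cylinder of radius 0.148 m and length L.
Q_enc = λL, so λ_enc = -1.46×10^-7 C/m.
By Gauss's law (flux through the curved wall only), E·2πrL = λ_enc L/ε₀.
E = |λ_enc|/(2πε₀r) = (1.46×10^-7)/(2π·8.85×10^-12·0.148) = 1.77×10^4 N/C.

E = 1.77e4 V/m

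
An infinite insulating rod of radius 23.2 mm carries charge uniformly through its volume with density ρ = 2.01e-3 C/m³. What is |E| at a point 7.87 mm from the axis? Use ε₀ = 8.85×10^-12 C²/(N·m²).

|E| ≈ 8.94×10^5 N/C

Choose a coaxial cylinder of radius r = 7.87 mm (arbitrary length L) as the Gaussian surface (r < R).
Charge inside radius r per length L is ρ·πr²·L, so λ_enc = ρπr² = 3.911e-7 C/m.
By Gauss's law (flux through the curved wall only), E·2πrL = λ_enc L/ε₀.
E = |λ_enc|/(2πε₀r) = (3.911e-7)/(2π·8.85×10^-12·0.00787) = 8.94×10^5 N/C.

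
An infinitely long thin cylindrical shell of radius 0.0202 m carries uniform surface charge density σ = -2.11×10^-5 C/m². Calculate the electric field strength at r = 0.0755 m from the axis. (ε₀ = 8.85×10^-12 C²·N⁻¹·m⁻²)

|E| ≈ 6.38×10^5 N/C

Coaxial Gaussian cylinder, radius r = 0.0755 m, length L (r > 0.0202 m).
The whole shell is enclosed: λ_enc = σ·2πR = (-2.11e-5)·2π·(0.0202) = -2.678e-6 C/m.
Applying ∮E·dA = Q_enc/ε₀ with the end caps contributing no flux:
E = |λ_enc|/(2πε₀r) = (2.678×10^-6)/(2π·8.85×10^-12·0.0755) = 6.38e5 N/C.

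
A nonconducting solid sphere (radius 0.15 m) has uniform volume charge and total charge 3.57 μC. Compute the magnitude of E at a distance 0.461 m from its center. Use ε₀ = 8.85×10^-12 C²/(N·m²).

Take a concentric spherical Gaussian surface of radius r = 0.461 m (r > R, so the entire charge is enclosed).
Q_enc = 3.57 μC = 3.57e-6 C.
By Gauss's law, ∮E·dA = E·4πr² = Q_enc/ε₀.
E = |Q_enc|/(4πε₀r²) = (3.57e-6)/(4π·8.85×10^-12·(0.461)²) = 1.51×10^5 N/C.

|E| ≈ 1.51×10^5 N/C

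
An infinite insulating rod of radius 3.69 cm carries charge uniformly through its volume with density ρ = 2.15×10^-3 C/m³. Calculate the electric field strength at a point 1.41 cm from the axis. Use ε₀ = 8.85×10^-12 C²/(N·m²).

E ≈ 1.71×10^6 N/C

Take a coaxial cylindrical Gaussian surface of radius r = 1.41 cm and length L (r < R).
Enclosed charge per unit length: λ_enc = ρ·πr² = (2.15×10^-3)π(0.0141)² = 1.343×10^-6 C/m.
Applying ∮E·dA = Q_enc/ε₀ with the end caps contributing no flux:
E = |λ_enc|/(2πε₀r) = (1.343×10^-6)/(2π·8.85×10^-12·0.0141) = 1.71e6 N/C.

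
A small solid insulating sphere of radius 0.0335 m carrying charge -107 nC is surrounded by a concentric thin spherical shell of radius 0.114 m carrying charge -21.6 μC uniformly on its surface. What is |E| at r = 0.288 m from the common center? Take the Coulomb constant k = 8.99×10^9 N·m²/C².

|E| ≈ 2.35e6 N/C

Take a concentric spherical Gaussian surface of radius r = 0.288 m (r > 0.114 m, enclosing both).
Q_enc = (-107 nC) + (-21.6 μC) = -2.171×10^-5 C.
Applying ∮E·dA = Q_enc/ε₀ with Φ = E(4πr²):
E = k|Q_enc|/r² = (8.99×10^9)(2.171×10^-5)/(0.288)² = 2.35×10^6 N/C.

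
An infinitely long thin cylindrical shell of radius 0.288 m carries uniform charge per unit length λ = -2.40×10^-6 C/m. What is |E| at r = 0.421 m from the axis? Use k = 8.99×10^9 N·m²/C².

By cylindrical symmetry E is radial; use a coaxial Gaussian cylinder of radius 0.421 m and length L (r > 0.288 m).
The full line charge is enclosed: λ_enc = -2.40×10^-6 C/m.
Gauss's law: E·2πrL = λ_enc L/ε₀.
E = 2k|λ_enc|/r = 2(8.99×10^9)(2.40e-6)/(0.421) = 1.02×10^5 N/C.

E ≈ 1.02×10^5 V/m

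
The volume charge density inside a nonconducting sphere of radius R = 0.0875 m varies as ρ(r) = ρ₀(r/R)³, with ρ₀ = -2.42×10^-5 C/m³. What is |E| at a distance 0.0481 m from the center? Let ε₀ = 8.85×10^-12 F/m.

E ≈ 3.64e3 V/m

By spherical symmetry E is radial; choose a Gaussian sphere of radius r = 0.0481 m (r < R).
Integrate the density: Q_enc = 4π ∫₀^r ρ₀(r'/R)^3 r'² dr' = 4πρ₀ r^6/(6·R³) = -9.37e-10 C.
Since E is radial and uniform over the Gaussian sphere, Φ = E·4πr² = Q_enc/ε₀.
E = |Q_enc|/(4πε₀r²) = (9.37×10^-10)/(4π·8.85×10^-12·(0.0481)²) = 3.64e3 N/C.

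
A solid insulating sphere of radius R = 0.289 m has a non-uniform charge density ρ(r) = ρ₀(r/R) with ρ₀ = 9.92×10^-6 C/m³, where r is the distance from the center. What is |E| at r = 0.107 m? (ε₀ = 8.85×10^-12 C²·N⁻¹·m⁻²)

Symmetry ⇒ E = E(r) r̂. Gaussian sphere of radius r = 0.107 m (r < R).
Q_enc = ∫₀^r ρ(r')·4πr'² dr' = (4πρ₀/R) ∫₀^r r'^3 dr' = 4πρ₀ r^4/(4·R) = 1.414×10^-8 C.
Since E is radial and uniform over the Gaussian sphere, Φ = E·4πr² = Q_enc/ε₀.
E = |Q_enc|/(4πε₀r²) = (1.414×10^-8)/(4π·8.85×10^-12·(0.107)²) = 1.11e4 N/C.

E ≈ 1.11×10^4 N/C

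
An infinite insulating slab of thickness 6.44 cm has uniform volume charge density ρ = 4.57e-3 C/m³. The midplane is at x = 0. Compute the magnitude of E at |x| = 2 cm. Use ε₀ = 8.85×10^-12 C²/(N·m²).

|E| = 1.03×10^7 N/C

By symmetry E is perpendicular to the slab. A Gaussian pillbox from −2 cm to +2 cm (face area A) lies entirely within the slab.
Q_enc = ρ·(2x)·A and flux = 2EA, so 2EA = 2ρxA/ε₀ ⇒ E = |ρ|x/ε₀.
E = (4.57×10^-3)(0.02)/(8.85×10^-12) = 1.03×10^7 N/C.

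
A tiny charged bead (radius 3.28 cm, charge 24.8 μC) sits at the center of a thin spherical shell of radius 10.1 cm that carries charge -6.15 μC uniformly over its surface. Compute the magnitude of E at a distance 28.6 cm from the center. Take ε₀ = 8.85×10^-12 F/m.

2.05×10^6 N/C

By spherical symmetry E is radial; choose a Gaussian sphere of radius r = 28.6 cm (r > 10.1 cm, enclosing both).
Q_enc = (24.8 μC) + (-6.15 μC) = 1.865×10^-5 C.
Since E is radial and uniform over the Gaussian sphere, Φ = E·4πr² = Q_enc/ε₀.
E = |Q_enc|/(4πε₀r²) = (1.865×10^-5)/(4π·8.85×10^-12·(0.286)²) = 2.05×10^6 N/C.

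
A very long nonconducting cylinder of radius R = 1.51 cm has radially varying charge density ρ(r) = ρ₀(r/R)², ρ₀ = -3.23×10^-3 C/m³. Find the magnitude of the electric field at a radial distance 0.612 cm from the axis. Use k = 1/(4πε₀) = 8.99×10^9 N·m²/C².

By cylindrical symmetry E is radial; use a coaxial Gaussian cylinder of radius 0.612 cm and length L (r < R).
Integrating ρ over the cross-section to radius r: λ_enc = (2πρ₀/R²) ∫₀^r r'^3 dr' = 2πρ₀ r^4/(4·R²) = -3.122×10^-8 C/m.
By Gauss's law (flux through the curved wall only), E·2πrL = λ_enc L/ε₀.
E = 2k|λ_enc|/r = 2(8.99×10^9)(3.122×10^-8)/(0.00612) = 9.17×10^4 N/C.

E ≈ 9.17e4 V/m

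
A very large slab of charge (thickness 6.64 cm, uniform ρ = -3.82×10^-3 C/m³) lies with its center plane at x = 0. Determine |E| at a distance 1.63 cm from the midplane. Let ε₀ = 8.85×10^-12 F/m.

By symmetry E is perpendicular to the slab. A Gaussian pillbox from −1.63 cm to +1.63 cm (face area A) lies entirely within the slab.
Q_enc = ρ·(2x)·A and flux = 2EA, so 2EA = 2ρxA/ε₀ ⇒ E = |ρ|x/ε₀.
E = (3.82×10^-3)(0.0163)/(8.85×10^-12) = 7.04×10^6 N/C.

7.04e6 N/C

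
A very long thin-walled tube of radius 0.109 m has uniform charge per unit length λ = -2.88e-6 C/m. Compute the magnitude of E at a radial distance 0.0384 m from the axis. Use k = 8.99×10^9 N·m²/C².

E = 0

By cylindrical symmetry E is radial; use a coaxial Gaussian cylinder of radius 0.0384 m and length L (r < 0.109 m, inside the shell).
No charge is enclosed, so Gauss's law gives E·2πrL = 0 ⇒ E = 0.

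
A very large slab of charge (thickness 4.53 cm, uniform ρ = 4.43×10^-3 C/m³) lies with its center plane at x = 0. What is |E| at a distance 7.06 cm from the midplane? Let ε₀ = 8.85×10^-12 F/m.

The point |x| = 7.06 cm lies outside the slab (half-thickness 0.02265 m). A symmetric pillbox spanning the full slab encloses Q_enc = ρ·d·A.
Flux = 2EA ⇒ E = |ρ|d/(2ε₀), independent of distance outside.
E = (4.43×10^-3)(0.0453)/(2·8.85×10^-12) = 1.13×10^7 N/C.

1.13×10^7 N/C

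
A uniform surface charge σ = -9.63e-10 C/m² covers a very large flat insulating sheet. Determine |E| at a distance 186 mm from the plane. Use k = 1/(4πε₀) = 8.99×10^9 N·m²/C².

E ≈ 54.4 N/C

Choose a cylindrical pillbox piercing the sheet, end faces (area A) parallel to it.
Flux Φ = 2EA and Q_enc = σA, so 2EA = σA/ε₀ ⇒ E = |σ|/(2ε₀), independent of distance.
E = 2πk|σ| = 2π(8.99×10^9)(9.63e-10) = 54.4 N/C.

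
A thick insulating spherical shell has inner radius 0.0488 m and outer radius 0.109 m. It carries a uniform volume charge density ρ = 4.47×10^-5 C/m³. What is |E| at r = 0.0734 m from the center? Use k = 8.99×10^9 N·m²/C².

Take a concentric spherical Gaussian surface of radius r = 0.0734 m (within the shell material, 0.0488 m < r < 0.109 m).
Only the shell between 0.0488 m and r is enclosed: Q_enc = ρ·(4π/3)(r³ − a³) = (4.47e-5)·(4π/3)·((0.0734)³ − (0.0488)³) = 5.228e-8 C.
Applying ∮E·dA = Q_enc/ε₀ with Φ = E(4πr²):
E = k|Q_enc|/r² = (8.99×10^9)(5.228e-8)/(0.0734)² = 8.72×10^4 N/C.

E = 8.72×10^4 N/C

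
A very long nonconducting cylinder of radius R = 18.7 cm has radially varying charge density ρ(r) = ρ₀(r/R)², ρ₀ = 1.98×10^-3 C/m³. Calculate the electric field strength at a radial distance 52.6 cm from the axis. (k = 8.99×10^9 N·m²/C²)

Coaxial Gaussian cylinder, radius r = 52.6 cm, length L (r > R, full charge per length enclosed).
λ_enc = 2π ∫₀^R ρ₀(r'/R)^2 r' dr' = 2πρ₀R²/4 = 1.088×10^-4 C/m.
By Gauss's law (flux through the curved wall only), E·2πrL = λ_enc L/ε₀.
E = 2k|λ_enc|/r = 2(8.99×10^9)(1.088e-4)/(0.526) = 3.72×10^6 N/C.

3.72×10^6 N/C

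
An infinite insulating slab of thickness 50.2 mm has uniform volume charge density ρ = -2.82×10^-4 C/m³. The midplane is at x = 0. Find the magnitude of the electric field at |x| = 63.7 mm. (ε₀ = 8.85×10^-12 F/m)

E ≈ 8.00e5 N/C

The point |x| = 63.7 mm lies outside the slab (half-thickness 0.0251 m). A symmetric pillbox spanning the full slab encloses Q_enc = ρ·d·A.
Flux = 2EA ⇒ E = |ρ|d/(2ε₀), independent of distance outside.
E = (2.82e-4)(0.0502)/(2·8.85×10^-12) = 8.00×10^5 N/C.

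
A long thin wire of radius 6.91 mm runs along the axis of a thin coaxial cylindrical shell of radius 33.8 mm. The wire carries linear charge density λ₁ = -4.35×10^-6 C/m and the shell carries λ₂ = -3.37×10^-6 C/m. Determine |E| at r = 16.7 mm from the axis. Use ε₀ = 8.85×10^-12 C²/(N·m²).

Take a coaxial cylindrical Gaussian surface of radius r = 16.7 mm and length L (between the conductors, 6.91 mm < r < 33.8 mm).
The shell at 33.8 mm lies outside the Gaussian surface, so λ_enc = λ₁ = -4.35×10^-6 C/m.
Since E is radial and uniform over the curved surface, Φ = E·2πrL = Q_enc/ε₀ = λ_enc L/ε₀.
E = |λ_enc|/(2πε₀r) = (4.35×10^-6)/(2π·8.85×10^-12·0.0167) = 4.68e6 N/C.

E ≈ 4.68×10^6 V/m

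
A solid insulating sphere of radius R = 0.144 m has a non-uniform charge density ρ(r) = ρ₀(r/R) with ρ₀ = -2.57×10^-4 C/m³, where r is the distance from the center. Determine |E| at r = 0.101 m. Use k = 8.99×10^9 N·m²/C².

Take a concentric spherical Gaussian surface of radius r = 0.101 m (r < R).
Q_enc = ∫₀^r ρ(r')·4πr'² dr' = (4πρ₀/R) ∫₀^r r'^3 dr' = 4πρ₀ r^4/(4·R) = -5.835×10^-7 C.
By Gauss's law, ∮E·dA = E·4πr² = Q_enc/ε₀.
E = k|Q_enc|/r² = (8.99×10^9)(5.835e-7)/(0.101)² = 5.14e5 N/C.

E = 5.14×10^5 V/m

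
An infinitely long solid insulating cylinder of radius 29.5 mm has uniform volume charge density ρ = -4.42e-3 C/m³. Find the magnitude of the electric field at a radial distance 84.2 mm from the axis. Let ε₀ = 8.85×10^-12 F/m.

By cylindrical symmetry E is radial; use a coaxial Gaussian cylinder of radius 84.2 mm and length L (r > 29.5 mm, full cross-section enclosed).
λ_enc = ρ·πR² = (-4.42×10^-3)π(0.0295)² = -1.208×10^-5 C/m.
Applying ∮E·dA = Q_enc/ε₀ with the end caps contributing no flux:
E = |λ_enc|/(2πε₀r) = (1.208×10^-5)/(2π·8.85×10^-12·0.0842) = 2.58×10^6 N/C.

E = 2.58e6 N/C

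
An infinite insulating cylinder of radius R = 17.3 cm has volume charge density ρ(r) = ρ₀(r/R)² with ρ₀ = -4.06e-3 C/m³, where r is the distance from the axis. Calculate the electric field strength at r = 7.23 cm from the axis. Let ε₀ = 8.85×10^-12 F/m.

1.45×10^6 V/m

Take a coaxial cylindrical Gaussian surface of radius r = 7.23 cm and length L (r < R).
Integrating ρ over the cross-section to radius r: λ_enc = (2πρ₀/R²) ∫₀^r r'^3 dr' = 2πρ₀ r^4/(4·R²) = -5.822×10^-6 C/m.
Gauss's law: E·2πrL = λ_enc L/ε₀.
E = |λ_enc|/(2πε₀r) = (5.822×10^-6)/(2π·8.85×10^-12·0.0723) = 1.45×10^6 N/C.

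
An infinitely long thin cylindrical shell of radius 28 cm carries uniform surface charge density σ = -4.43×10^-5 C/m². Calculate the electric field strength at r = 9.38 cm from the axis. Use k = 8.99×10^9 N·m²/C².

Coaxial Gaussian cylinder, radius r = 9.38 cm, length L (r < 28 cm, inside the shell).
All the surface charge lies outside this cylinder: Q_enc = 0, hence E = 0.

E = 0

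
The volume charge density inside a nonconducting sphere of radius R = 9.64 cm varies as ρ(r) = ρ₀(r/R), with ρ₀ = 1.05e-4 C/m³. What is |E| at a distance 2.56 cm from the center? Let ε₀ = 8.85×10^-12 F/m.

E ≈ 2.02×10^4 N/C

Use a concentric Gaussian sphere at r = 2.56 cm (r < R).
Integrate the density: Q_enc = 4π ∫₀^r ρ₀(r'/R)^1 r'² dr' = 4πρ₀ r^4/(4·R) = 1.47×10^-9 C.
Since E is radial and uniform over the Gaussian sphere, Φ = E·4πr² = Q_enc/ε₀.
E = |Q_enc|/(4πε₀r²) = (1.47×10^-9)/(4π·8.85×10^-12·(0.0256)²) = 2.02×10^4 N/C.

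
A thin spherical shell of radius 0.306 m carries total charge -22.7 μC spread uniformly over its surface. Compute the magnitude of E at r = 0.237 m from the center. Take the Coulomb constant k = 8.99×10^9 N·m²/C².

E = 0 (no enclosed charge)

By spherical symmetry E is radial; choose a Gaussian sphere of radius r = 0.237 m (inside the shell, r < 0.306 m).
No charge lies within this surface, so Q_enc = 0 and Gauss's law gives E·4πr² = 0 ⇒ E = 0.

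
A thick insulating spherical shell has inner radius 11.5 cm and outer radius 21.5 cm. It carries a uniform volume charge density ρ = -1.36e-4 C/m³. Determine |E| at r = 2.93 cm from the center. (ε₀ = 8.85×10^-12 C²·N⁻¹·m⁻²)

E = 0

Symmetry ⇒ E = E(r) r̂. Gaussian sphere of radius r = 2.93 cm (r < 11.5 cm, inside the empty cavity).
No charge is enclosed, so by Gauss's law E·4πr² = 0 ⇒ E = 0.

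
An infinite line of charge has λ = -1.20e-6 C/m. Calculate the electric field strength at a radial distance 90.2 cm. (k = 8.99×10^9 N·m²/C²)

2.39×10^4 N/C

Take a coaxial cylindrical Gaussian surface of radius r = 90.2 cm and length L.
Q_enc = λL, so λ_enc = -1.20×10^-6 C/m.
Since E is radial and uniform over the curved surface, Φ = E·2πrL = Q_enc/ε₀ = λ_enc L/ε₀.
E = 2k|λ_enc|/r = 2(8.99×10^9)(1.20×10^-6)/(0.902) = 2.39×10^4 N/C.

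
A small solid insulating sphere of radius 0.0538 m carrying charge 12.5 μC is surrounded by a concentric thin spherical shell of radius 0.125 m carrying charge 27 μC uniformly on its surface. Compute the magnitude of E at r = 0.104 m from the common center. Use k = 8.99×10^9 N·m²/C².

|E| = 1.04×10^7 N/C

Use a concentric Gaussian sphere at r = 0.104 m (between the bodies, 0.0538 m < r < 0.125 m).
Only the inner charge is enclosed; the outer shell contributes nothing inside itself. Q_enc = 12.5 μC = 1.25×10^-5 C.
Gauss's law: E·4πr² = Q_enc/ε₀.
E = k|Q_enc|/r² = (8.99×10^9)(1.25e-5)/(0.104)² = 1.04×10^7 N/C.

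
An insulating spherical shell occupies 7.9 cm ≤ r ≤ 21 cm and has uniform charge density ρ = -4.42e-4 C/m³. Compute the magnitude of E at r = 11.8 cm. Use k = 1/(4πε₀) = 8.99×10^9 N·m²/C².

Use a concentric Gaussian sphere at r = 11.8 cm (within the shell material, 7.9 cm < r < 21 cm).
Only the shell between 7.9 cm and r is enclosed: Q_enc = ρ·(4π/3)(r³ − a³) = (-4.42×10^-4)·(4π/3)·((0.118)³ − (0.079)³) = -2.129e-6 C.
Applying ∮E·dA = Q_enc/ε₀ with Φ = E(4πr²):
E = k|Q_enc|/r² = (8.99×10^9)(2.129e-6)/(0.118)² = 1.37e6 N/C.

1.37e6 N/C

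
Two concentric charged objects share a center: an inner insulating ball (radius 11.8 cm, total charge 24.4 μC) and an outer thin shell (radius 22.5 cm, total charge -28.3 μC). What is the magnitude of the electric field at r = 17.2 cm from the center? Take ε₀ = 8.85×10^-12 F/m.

7.42×10^6 N/C

Symmetry ⇒ E = E(r) r̂. Gaussian sphere of radius r = 17.2 cm (between the bodies, 11.8 cm < r < 22.5 cm).
The shell at 22.5 cm lies outside the Gaussian surface, so Q_enc = 24.4 μC = 2.44×10^-5 C.
Applying ∮E·dA = Q_enc/ε₀ with Φ = E(4πr²):
E = |Q_enc|/(4πε₀r²) = (2.44×10^-5)/(4π·8.85×10^-12·(0.172)²) = 7.42×10^6 N/C.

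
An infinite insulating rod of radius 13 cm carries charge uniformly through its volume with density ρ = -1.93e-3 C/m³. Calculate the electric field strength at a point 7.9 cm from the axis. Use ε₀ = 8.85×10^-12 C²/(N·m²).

E = 8.61×10^6 V/m

By cylindrical symmetry E is radial; use a coaxial Gaussian cylinder of radius 7.9 cm and length L (r < R).
Enclosed charge per unit length: λ_enc = ρ·πr² = (-1.93e-3)π(0.079)² = -3.784e-5 C/m.
Gauss's law: E·2πrL = λ_enc L/ε₀.
E = |λ_enc|/(2πε₀r) = (3.784e-5)/(2π·8.85×10^-12·0.079) = 8.61×10^6 N/C.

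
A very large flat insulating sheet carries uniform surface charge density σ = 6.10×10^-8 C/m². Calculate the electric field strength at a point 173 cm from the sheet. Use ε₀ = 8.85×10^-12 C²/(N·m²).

By planar symmetry E is perpendicular to the sheet and uniform; use a Gaussian pillbox with flat faces of area A on each side of the sheet.
Only the two end caps contribute flux: Φ = 2EA. With Q_enc = σA, Gauss's law gives E = |σ|/(2ε₀).
E = |σ|/(2ε₀) = (6.10e-8)/(2·8.85×10^-12) = 3.45×10^3 N/C.

|E| = 3.45×10^3 N/C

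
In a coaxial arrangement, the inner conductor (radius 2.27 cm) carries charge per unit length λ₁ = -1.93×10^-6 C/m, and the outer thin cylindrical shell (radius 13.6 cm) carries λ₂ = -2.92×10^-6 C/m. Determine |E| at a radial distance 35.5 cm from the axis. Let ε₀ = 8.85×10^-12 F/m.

|E| = 2.46×10^5 N/C

By cylindrical symmetry E is radial; use a coaxial Gaussian cylinder of radius 35.5 cm and length L (r > 13.6 cm, enclosing both).
λ_enc = λ₁ + λ₂ = (-1.93e-6) + (-2.92×10^-6) = -4.85e-6 C/m.
Gauss's law: E·2πrL = λ_enc L/ε₀.
E = |λ_enc|/(2πε₀r) = (4.85×10^-6)/(2π·8.85×10^-12·0.355) = 2.46×10^5 N/C.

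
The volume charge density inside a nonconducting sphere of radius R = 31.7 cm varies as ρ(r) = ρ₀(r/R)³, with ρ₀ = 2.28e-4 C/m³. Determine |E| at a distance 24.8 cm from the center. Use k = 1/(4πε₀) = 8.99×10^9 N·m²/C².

5.10×10^5 V/m

Symmetry ⇒ E = E(r) r̂. Gaussian sphere of radius r = 24.8 cm (r < R).
Q_enc = ∫₀^r ρ(r')·4πr'² dr' = (4πρ₀/R³) ∫₀^r r'^5 dr' = 4πρ₀ r^6/(6·R³) = 3.488e-6 C.
By Gauss's law, ∮E·dA = E·4πr² = Q_enc/ε₀.
E = k|Q_enc|/r² = (8.99×10^9)(3.488e-6)/(0.248)² = 5.10×10^5 N/C.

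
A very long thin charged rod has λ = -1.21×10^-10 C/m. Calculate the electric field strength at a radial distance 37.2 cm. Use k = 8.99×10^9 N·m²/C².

E ≈ 5.85 V/m

By cylindrical symmetry E is radial; use a coaxial Gaussian cylinder of radius 37.2 cm and length L.
Q_enc = λL, so λ_enc = -1.21e-10 C/m.
Applying ∮E·dA = Q_enc/ε₀ with the end caps contributing no flux:
E = 2k|λ_enc|/r = 2(8.99×10^9)(1.21×10^-10)/(0.372) = 5.85 N/C.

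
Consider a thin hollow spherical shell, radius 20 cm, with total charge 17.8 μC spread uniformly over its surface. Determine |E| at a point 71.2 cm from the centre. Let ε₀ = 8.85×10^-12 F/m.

|E| ≈ 3.16×10^5 V/m

Take a concentric spherical Gaussian surface of radius r = 71.2 cm (r > 20 cm).
The entire shell is enclosed: Q_enc = 1.78e-5 C.
By Gauss's law, ∮E·dA = E·4πr² = Q_enc/ε₀.
E = |Q_enc|/(4πε₀r²) = (1.78×10^-5)/(4π·8.85×10^-12·(0.712)²) = 3.16×10^5 N/C.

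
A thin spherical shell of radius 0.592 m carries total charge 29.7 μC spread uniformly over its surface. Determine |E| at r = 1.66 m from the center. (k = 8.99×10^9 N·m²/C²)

Take a concentric spherical Gaussian surface of radius r = 1.66 m (r > 0.592 m).
The entire shell is enclosed: Q_enc = 2.97×10^-5 C.
Gauss's law: E·4πr² = Q_enc/ε₀.
E = k|Q_enc|/r² = (8.99×10^9)(2.97×10^-5)/(1.66)² = 9.69×10^4 N/C.

E = 9.69e4 N/C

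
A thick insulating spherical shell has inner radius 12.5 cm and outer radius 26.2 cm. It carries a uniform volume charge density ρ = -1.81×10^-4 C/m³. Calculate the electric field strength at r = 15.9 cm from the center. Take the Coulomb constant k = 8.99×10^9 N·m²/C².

E = 5.57e5 N/C

Symmetry ⇒ E = E(r) r̂. Gaussian sphere of radius r = 15.9 cm (within the shell material, 12.5 cm < r < 26.2 cm).
Only the shell between 12.5 cm and r is enclosed: Q_enc = ρ·(4π/3)(r³ − a³) = (-1.81×10^-4)·(4π/3)·((0.159)³ − (0.125)³) = -1.567×10^-6 C.
Since E is radial and uniform over the Gaussian sphere, Φ = E·4πr² = Q_enc/ε₀.
E = k|Q_enc|/r² = (8.99×10^9)(1.567×10^-6)/(0.159)² = 5.57×10^5 N/C.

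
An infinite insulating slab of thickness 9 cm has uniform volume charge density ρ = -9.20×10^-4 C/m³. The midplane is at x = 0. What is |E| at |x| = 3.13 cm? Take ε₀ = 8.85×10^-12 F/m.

3.25×10^6 N/C

By symmetry E is perpendicular to the slab. A Gaussian pillbox from −3.13 cm to +3.13 cm (face area A) lies entirely within the slab.
Q_enc = ρ·(2x)·A and flux = 2EA, so 2EA = 2ρxA/ε₀ ⇒ E = |ρ|x/ε₀.
E = (9.20×10^-4)(0.0313)/(8.85×10^-12) = 3.25e6 N/C.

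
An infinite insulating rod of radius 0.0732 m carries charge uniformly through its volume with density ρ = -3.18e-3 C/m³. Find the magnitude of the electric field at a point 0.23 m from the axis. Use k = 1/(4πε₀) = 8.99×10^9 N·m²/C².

|E| = 4.18e6 N/C

By cylindrical symmetry E is radial; use a coaxial Gaussian cylinder of radius 0.23 m and length L (r > 0.0732 m, full cross-section enclosed).
λ_enc = ρ·πR² = (-3.18×10^-3)π(0.0732)² = -5.353e-5 C/m.
Gauss's law: E·2πrL = λ_enc L/ε₀.
E = 2k|λ_enc|/r = 2(8.99×10^9)(5.353×10^-5)/(0.23) = 4.18×10^6 N/C.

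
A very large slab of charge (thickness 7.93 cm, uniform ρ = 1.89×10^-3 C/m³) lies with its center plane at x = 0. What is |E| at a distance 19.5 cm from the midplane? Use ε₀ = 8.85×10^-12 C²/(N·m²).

The point |x| = 19.5 cm lies outside the slab (half-thickness 0.03965 m). A symmetric pillbox spanning the full slab encloses Q_enc = ρ·d·A.
Flux = 2EA ⇒ E = |ρ|d/(2ε₀), independent of distance outside.
E = (1.89×10^-3)(0.0793)/(2·8.85×10^-12) = 8.47e6 N/C.

E = 8.47×10^6 N/C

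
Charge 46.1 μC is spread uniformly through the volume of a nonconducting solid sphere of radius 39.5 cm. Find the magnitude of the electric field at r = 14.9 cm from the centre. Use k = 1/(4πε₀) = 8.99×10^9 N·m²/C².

E ≈ 1.00×10^6 N/C

By spherical symmetry E is radial; choose a Gaussian sphere of radius r = 14.9 cm (r < R).
For a uniform sphere the enclosed fraction is (r/R)³, so Q_enc = (46.1 μC)(0.149/0.395)³ = 2.474×10^-6 C.
Applying ∮E·dA = Q_enc/ε₀ with Φ = E(4πr²):
E = k|Q_enc|/r² = (8.99×10^9)(2.474e-6)/(0.149)² = 1.00e6 N/C.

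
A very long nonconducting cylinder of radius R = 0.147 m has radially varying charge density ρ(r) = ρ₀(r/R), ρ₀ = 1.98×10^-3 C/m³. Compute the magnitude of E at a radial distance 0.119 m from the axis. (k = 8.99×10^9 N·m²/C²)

Choose a coaxial cylinder of radius r = 0.119 m (arbitrary length L) as the Gaussian surface (r < R).
Integrating ρ over the cross-section to radius r: λ_enc = (2πρ₀/R) ∫₀^r r'^2 dr' = 2πρ₀ r^3/(3·R) = 4.754×10^-5 C/m.
Applying ∮E·dA = Q_enc/ε₀ with the end caps contributing no flux:
E = 2k|λ_enc|/r = 2(8.99×10^9)(4.754e-5)/(0.119) = 7.18×10^6 N/C.

E = 7.18×10^6 N/C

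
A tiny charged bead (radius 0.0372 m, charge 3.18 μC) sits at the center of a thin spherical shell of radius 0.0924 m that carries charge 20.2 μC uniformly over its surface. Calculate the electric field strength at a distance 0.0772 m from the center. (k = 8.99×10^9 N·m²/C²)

E = 4.80e6 V/m

By spherical symmetry E is radial; choose a Gaussian sphere of radius r = 0.0772 m (between the bodies, 0.0372 m < r < 0.0924 m).
The shell at 0.0924 m lies outside the Gaussian surface, so Q_enc = 3.18 μC = 3.18e-6 C.
Since E is radial and uniform over the Gaussian sphere, Φ = E·4πr² = Q_enc/ε₀.
E = k|Q_enc|/r² = (8.99×10^9)(3.18×10^-6)/(0.0772)² = 4.80e6 N/C.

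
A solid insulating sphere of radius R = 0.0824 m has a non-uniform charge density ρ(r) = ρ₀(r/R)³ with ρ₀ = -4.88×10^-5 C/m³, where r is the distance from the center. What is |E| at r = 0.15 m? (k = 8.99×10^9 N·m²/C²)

E = 2.28×10^4 N/C

Use a concentric Gaussian sphere at r = 0.15 m (r > R, all charge enclosed).
Q_enc = 4π ∫₀^R ρ₀(r'/R)^3 r'² dr' = 4πρ₀R³/6 = -5.718×10^-8 C.
Gauss's law: E·4πr² = Q_enc/ε₀.
E = k|Q_enc|/r² = (8.99×10^9)(5.718e-8)/(0.15)² = 2.28×10^4 N/C.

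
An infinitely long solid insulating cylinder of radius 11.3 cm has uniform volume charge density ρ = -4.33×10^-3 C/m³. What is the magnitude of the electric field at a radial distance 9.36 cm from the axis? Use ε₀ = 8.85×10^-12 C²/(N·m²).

Choose a coaxial cylinder of radius r = 9.36 cm (arbitrary length L) as the Gaussian surface (r < R).
Charge inside radius r per length L is ρ·πr²·L, so λ_enc = ρπr² = -1.192e-4 C/m.
Since E is radial and uniform over the curved surface, Φ = E·2πrL = Q_enc/ε₀ = λ_enc L/ε₀.
E = |λ_enc|/(2πε₀r) = (1.192×10^-4)/(2π·8.85×10^-12·0.0936) = 2.29×10^7 N/C.

|E| = 2.29×10^7 V/m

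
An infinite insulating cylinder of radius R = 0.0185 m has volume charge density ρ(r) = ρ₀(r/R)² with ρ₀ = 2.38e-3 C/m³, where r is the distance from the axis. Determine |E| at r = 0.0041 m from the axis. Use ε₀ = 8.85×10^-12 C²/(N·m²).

|E| ≈ 1.35×10^4 N/C

By cylindrical symmetry E is radial; use a coaxial Gaussian cylinder of radius 0.0041 m and length L (r < R).
Integrating ρ over the cross-section to radius r: λ_enc = (2πρ₀/R²) ∫₀^r r'^3 dr' = 2πρ₀ r^4/(4·R²) = 3.087×10^-9 C/m.
Gauss's law: E·2πrL = λ_enc L/ε₀.
E = |λ_enc|/(2πε₀r) = (3.087×10^-9)/(2π·8.85×10^-12·0.0041) = 1.35e4 N/C.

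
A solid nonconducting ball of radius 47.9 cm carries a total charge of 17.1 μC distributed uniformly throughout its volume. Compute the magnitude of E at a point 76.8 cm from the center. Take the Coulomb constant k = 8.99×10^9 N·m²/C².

E ≈ 2.61×10^5 V/m

Take a concentric spherical Gaussian surface of radius r = 76.8 cm (r > R, so the entire charge is enclosed).
Q_enc = 17.1 μC = 1.71e-5 C.
By Gauss's law, ∮E·dA = E·4πr² = Q_enc/ε₀.
E = k|Q_enc|/r² = (8.99×10^9)(1.71e-5)/(0.768)² = 2.61×10^5 N/C.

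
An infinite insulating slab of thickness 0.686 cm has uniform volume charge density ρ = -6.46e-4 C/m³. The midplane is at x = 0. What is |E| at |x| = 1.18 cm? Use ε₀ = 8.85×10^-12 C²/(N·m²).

|E| ≈ 2.50×10^5 V/m

The point |x| = 1.18 cm lies outside the slab (half-thickness 0.00343 m). A symmetric pillbox spanning the full slab encloses Q_enc = ρ·d·A.
Flux = 2EA ⇒ E = |ρ|d/(2ε₀), independent of distance outside.
E = (6.46×10^-4)(0.00686)/(2·8.85×10^-12) = 2.50e5 N/C.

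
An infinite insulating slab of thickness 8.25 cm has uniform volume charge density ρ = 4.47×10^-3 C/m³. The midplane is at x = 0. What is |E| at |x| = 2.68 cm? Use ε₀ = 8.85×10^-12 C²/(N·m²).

By symmetry E is perpendicular to the slab. A Gaussian pillbox from −2.68 cm to +2.68 cm (face area A) lies entirely within the slab.
Q_enc = ρ·(2x)·A and flux = 2EA, so 2EA = 2ρxA/ε₀ ⇒ E = |ρ|x/ε₀.
E = (4.47×10^-3)(0.0268)/(8.85×10^-12) = 1.35×10^7 N/C.

|E| ≈ 1.35×10^7 N/C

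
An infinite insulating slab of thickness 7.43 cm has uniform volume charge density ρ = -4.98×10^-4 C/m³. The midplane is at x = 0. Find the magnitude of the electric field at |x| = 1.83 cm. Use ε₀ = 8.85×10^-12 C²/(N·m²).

By symmetry E is perpendicular to the slab. A Gaussian pillbox from −1.83 cm to +1.83 cm (face area A) lies entirely within the slab.
Q_enc = ρ·(2x)·A and flux = 2EA, so 2EA = 2ρxA/ε₀ ⇒ E = |ρ|x/ε₀.
E = (4.98e-4)(0.0183)/(8.85×10^-12) = 1.03×10^6 N/C.

E = 1.03×10^6 N/C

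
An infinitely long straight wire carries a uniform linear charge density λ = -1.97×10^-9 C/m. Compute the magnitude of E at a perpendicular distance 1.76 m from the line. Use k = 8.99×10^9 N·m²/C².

Coaxial Gaussian cylinder, radius r = 1.76 m, length L.
Q_enc = λL, so λ_enc = -1.97e-9 C/m.
Gauss's law: E·2πrL = λ_enc L/ε₀.
E = 2k|λ_enc|/r = 2(8.99×10^9)(1.97×10^-9)/(1.76) = 20.1 N/C.

E ≈ 20.1 V/m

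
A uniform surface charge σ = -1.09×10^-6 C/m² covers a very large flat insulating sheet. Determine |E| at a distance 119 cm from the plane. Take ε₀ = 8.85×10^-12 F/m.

By planar symmetry E is perpendicular to the sheet and uniform; use a Gaussian pillbox with flat faces of area A on each side of the sheet.
Flux Φ = 2EA and Q_enc = σA, so 2EA = σA/ε₀ ⇒ E = |σ|/(2ε₀), independent of distance.
E = |σ|/(2ε₀) = (1.09×10^-6)/(2·8.85×10^-12) = 6.16e4 N/C.

E = 6.16×10^4 V/m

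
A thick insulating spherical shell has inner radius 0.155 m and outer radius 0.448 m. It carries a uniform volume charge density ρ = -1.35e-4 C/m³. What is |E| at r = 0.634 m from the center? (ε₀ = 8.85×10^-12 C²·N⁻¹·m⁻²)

1.09×10^6 V/m

By spherical symmetry E is radial; choose a Gaussian sphere of radius r = 0.634 m (r > 0.448 m, enclosing the whole shell).
Q_enc = ρ·(4π/3)(b³ − a³) = (-1.35×10^-4)·(4π/3)·((0.448)³ − (0.155)³) = -4.874×10^-5 C.
By Gauss's law, ∮E·dA = E·4πr² = Q_enc/ε₀.
E = |Q_enc|/(4πε₀r²) = (4.874×10^-5)/(4π·8.85×10^-12·(0.634)²) = 1.09e6 N/C.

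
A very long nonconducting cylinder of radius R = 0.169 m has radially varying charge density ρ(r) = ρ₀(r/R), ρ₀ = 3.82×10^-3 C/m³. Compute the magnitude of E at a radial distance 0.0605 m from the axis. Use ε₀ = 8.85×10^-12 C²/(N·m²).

By cylindrical symmetry E is radial; use a coaxial Gaussian cylinder of radius 0.0605 m and length L (r < R).
λ_enc = ∫₀^r ρ(r')·2πr' dr' = (2πρ₀/R)·r^3/3 = 1.048×10^-5 C/m.
Gauss's law: E·2πrL = λ_enc L/ε₀.
E = |λ_enc|/(2πε₀r) = (1.048×10^-5)/(2π·8.85×10^-12·0.0605) = 3.12e6 N/C.

E = 3.12×10^6 N/C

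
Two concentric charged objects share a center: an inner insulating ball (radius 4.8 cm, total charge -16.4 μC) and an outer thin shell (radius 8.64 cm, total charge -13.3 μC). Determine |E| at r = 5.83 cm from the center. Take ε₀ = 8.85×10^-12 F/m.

E ≈ 4.34×10^7 N/C

Take a concentric spherical Gaussian surface of radius r = 5.83 cm (between the bodies, 4.8 cm < r < 8.64 cm).
The shell at 8.64 cm lies outside the Gaussian surface, so Q_enc = -16.4 μC = -1.64×10^-5 C.
Since E is radial and uniform over the Gaussian sphere, Φ = E·4πr² = Q_enc/ε₀.
E = |Q_enc|/(4πε₀r²) = (1.64e-5)/(4π·8.85×10^-12·(0.0583)²) = 4.34×10^7 N/C.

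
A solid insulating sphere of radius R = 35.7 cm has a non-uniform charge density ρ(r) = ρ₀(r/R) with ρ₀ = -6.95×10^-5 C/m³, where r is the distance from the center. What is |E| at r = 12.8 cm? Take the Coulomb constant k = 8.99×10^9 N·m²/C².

Use a concentric Gaussian sphere at r = 12.8 cm (r < R).
Integrate the density: Q_enc = 4π ∫₀^r ρ₀(r'/R)^1 r'² dr' = 4πρ₀ r^4/(4·R) = -1.642e-7 C.
Applying ∮E·dA = Q_enc/ε₀ with Φ = E(4πr²):
E = k|Q_enc|/r² = (8.99×10^9)(1.642e-7)/(0.128)² = 9.01e4 N/C.

E ≈ 9.01×10^4 V/m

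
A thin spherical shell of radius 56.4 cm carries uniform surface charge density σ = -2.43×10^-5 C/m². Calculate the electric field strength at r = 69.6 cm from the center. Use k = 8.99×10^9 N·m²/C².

|E| = 1.80×10^6 N/C

Use a concentric Gaussian sphere at r = 69.6 cm (r > 56.4 cm).
The entire shell is enclosed: Q_enc = σ·4πR² = (-2.43×10^-5)·4π·(0.564)² = -9.713×10^-5 C.
Gauss's law: E·4πr² = Q_enc/ε₀.
E = k|Q_enc|/r² = (8.99×10^9)(9.713e-5)/(0.696)² = 1.80×10^6 N/C.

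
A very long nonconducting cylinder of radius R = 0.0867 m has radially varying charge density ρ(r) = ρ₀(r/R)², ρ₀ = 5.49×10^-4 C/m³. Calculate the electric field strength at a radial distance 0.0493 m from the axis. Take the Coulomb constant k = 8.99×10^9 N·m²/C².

By cylindrical symmetry E is radial; use a coaxial Gaussian cylinder of radius 0.0493 m and length L (r < R).
λ_enc = ∫₀^r ρ(r')·2πr' dr' = (2πρ₀/R²)·r^4/4 = 6.777×10^-7 C/m.
By Gauss's law (flux through the curved wall only), E·2πrL = λ_enc L/ε₀.
E = 2k|λ_enc|/r = 2(8.99×10^9)(6.777×10^-7)/(0.0493) = 2.47×10^5 N/C.

E = 2.47e5 N/C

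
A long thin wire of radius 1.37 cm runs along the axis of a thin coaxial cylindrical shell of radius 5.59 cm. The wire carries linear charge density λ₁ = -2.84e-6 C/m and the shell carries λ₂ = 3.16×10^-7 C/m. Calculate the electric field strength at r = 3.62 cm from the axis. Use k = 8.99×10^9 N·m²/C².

Take a coaxial cylindrical Gaussian surface of radius r = 3.62 cm and length L (between the conductors, 1.37 cm < r < 5.59 cm).
Only the inner wire is enclosed; the outer shell contributes nothing inside itself. λ_enc = λ₁ = -2.84×10^-6 C/m.
Gauss's law: E·2πrL = λ_enc L/ε₀.
E = 2k|λ_enc|/r = 2(8.99×10^9)(2.84e-6)/(0.0362) = 1.41×10^6 N/C.

1.41e6 N/C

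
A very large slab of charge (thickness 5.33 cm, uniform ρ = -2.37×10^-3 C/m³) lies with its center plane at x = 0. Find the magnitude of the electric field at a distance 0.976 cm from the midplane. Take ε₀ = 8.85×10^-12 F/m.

|E| = 2.61×10^6 N/C

By symmetry E is perpendicular to the slab. A Gaussian pillbox from −0.976 cm to +0.976 cm (face area A) lies entirely within the slab.
Q_enc = ρ·(2x)·A and flux = 2EA, so 2EA = 2ρxA/ε₀ ⇒ E = |ρ|x/ε₀.
E = (2.37×10^-3)(0.00976)/(8.85×10^-12) = 2.61×10^6 N/C.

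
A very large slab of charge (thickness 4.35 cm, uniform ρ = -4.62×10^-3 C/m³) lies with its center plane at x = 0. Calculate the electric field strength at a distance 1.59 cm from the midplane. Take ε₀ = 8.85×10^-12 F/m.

E ≈ 8.30e6 N/C

By symmetry E is perpendicular to the slab. A Gaussian pillbox from −1.59 cm to +1.59 cm (face area A) lies entirely within the slab.
Q_enc = ρ·(2x)·A and flux = 2EA, so 2EA = 2ρxA/ε₀ ⇒ E = |ρ|x/ε₀.
E = (4.62e-3)(0.0159)/(8.85×10^-12) = 8.30e6 N/C.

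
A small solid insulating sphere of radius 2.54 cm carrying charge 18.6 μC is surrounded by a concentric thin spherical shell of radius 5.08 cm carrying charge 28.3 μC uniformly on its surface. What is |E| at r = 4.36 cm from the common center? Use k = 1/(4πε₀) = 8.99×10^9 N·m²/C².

Symmetry ⇒ E = E(r) r̂. Gaussian sphere of radius r = 4.36 cm (between the bodies, 2.54 cm < r < 5.08 cm).
Only the inner charge is enclosed; the outer shell contributes nothing inside itself. Q_enc = 18.6 μC = 1.86×10^-5 C.
Gauss's law: E·4πr² = Q_enc/ε₀.
E = k|Q_enc|/r² = (8.99×10^9)(1.86×10^-5)/(0.0436)² = 8.80×10^7 N/C.

|E| ≈ 8.80e7 N/C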